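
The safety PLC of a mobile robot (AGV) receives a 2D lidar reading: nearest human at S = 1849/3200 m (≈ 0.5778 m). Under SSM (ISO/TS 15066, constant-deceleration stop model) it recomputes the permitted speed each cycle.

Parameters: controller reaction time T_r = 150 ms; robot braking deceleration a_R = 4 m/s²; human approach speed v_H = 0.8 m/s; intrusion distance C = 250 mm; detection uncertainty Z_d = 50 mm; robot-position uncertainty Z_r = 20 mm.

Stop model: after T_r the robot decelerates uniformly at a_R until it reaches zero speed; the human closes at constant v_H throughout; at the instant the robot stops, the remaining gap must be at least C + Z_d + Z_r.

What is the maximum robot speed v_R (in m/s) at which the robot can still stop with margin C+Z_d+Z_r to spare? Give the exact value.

quadratic (1/8)·v² + (7/20)·v + (-441/3200) = 0
  disc = (7/20)² − 4·(1/8)·(-441/3200) = 49/256 ; √disc = 7/16
  v_R = (−(7/20) + 7/16) / (2·(1/8)) = 7/20 m/s
check:
braking lasts T_s = (7/20)/4 = 0.0875 s
reaction-phase robot travel = 0.3500·0.1500 = 0.0525 m
robot under decel: 0.3500²/(2·4.0000) = 0.0153 m
human closes 0.8000·0.2375 = 0.1900 m
residual clearance needed = 0.2500+0.0500+0.0200 = 0.3200 m
sum ≈ 0.0525+0.0153+0.1900+0.3200 ≈ 0.5778 m = S ✓

v_R_max = 7/20 m/s = 0.3500 m/s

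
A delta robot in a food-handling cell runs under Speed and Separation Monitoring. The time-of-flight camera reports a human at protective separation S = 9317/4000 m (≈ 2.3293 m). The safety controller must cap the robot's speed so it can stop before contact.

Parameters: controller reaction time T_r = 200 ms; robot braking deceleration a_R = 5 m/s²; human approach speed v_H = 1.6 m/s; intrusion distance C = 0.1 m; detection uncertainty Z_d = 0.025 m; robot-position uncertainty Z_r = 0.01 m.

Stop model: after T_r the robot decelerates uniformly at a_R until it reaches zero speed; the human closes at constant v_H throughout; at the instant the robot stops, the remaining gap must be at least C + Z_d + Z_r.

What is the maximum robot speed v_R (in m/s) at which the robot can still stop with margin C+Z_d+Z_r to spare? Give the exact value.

v_R_max = 49/20 m/s = 2.4500 m/s

at the boundary: (1/10)·v² + (13/25)·v + (-7497/4000) = 0
  disc = (13/25)² − 4·(1/10)·(-7497/4000) = 10201/10000 ; √disc = 101/100
  v_R = (−(13/25) + 101/100) / (2·(1/10)) = 49/20 m/s
check:
stop time T_s = (49/20)/5 = 0.4900 s
reaction-phase robot travel = 2.4500·0.2000 = 0.4900 m
robot under decel: 2.4500²/(2·5.0000) = 0.6002 m
human closes 1.6000·0.6900 = 1.1040 m
residual clearance needed = 0.1000+0.0250+0.0100 = 0.1350 m
sum ≈ 0.4900+0.6002+1.1040+0.1350 ≈ 2.3293 m = S ✓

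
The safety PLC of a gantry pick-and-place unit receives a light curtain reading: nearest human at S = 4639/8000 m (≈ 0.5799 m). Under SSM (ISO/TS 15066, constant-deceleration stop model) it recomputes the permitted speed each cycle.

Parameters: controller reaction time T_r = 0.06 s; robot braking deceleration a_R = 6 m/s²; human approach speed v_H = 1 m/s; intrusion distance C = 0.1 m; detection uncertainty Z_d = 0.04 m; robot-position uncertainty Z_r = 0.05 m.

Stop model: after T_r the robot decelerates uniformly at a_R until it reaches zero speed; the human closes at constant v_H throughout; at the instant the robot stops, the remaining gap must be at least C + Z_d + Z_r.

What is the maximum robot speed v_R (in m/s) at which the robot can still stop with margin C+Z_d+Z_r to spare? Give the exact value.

quadratic (1/12)·v² + (17/75)·v + (-2639/8000) = 0
  disc = (17/75)² − 4·(1/12)·(-2639/8000) = 58081/360000 ; √disc = 241/600
  v_R = (−(17/75) + 241/600) / (2·(1/12)) = 21/20 m/s
check:
T_s = v_R/a_R = (21/20)/6 = 0.1750 s
robot covers v_R·T_r = 1.0500·0.0600 = 0.0630 m before braking
robot under decel: 1.0500²/(2·6.0000) = 0.0919 m
human over T_r+T_s: 1.0000·(0.0600+0.1750) = 0.2350 m
residual clearance needed = 0.1000+0.0400+0.0500 = 0.1900 m
sum ≈ 0.0630+0.0919+0.2350+0.1900 ≈ 0.5799 m = S ✓

v_R_max = 21/20 m/s = 1.0500 m/s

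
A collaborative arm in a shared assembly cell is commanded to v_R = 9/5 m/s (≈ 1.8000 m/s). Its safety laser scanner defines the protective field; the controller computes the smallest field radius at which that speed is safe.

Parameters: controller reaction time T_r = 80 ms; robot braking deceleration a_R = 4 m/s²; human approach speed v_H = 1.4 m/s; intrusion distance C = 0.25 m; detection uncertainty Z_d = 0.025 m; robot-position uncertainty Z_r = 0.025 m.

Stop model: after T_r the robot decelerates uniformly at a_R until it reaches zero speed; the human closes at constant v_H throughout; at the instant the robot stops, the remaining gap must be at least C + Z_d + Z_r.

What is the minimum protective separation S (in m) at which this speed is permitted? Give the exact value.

S_min = 1591/1000 m = 1.5910 m

stop time T_s = (9/5)/4 = 0.4500 s
robot covers v_R·T_r = 1.8000·0.0800 = 0.1440 m before braking
robot under decel: 1.8000²/(2·4.0000) = 0.4050 m
person approaches 1.4000·(0.0800+0.4500) = 0.7420 m
residual clearance needed = 0.2500+0.0250+0.0250 = 0.3000 m
S_min ≈ 0.1440+0.4050+0.7420+0.3000  ⇒  S_min = 1591/1000 m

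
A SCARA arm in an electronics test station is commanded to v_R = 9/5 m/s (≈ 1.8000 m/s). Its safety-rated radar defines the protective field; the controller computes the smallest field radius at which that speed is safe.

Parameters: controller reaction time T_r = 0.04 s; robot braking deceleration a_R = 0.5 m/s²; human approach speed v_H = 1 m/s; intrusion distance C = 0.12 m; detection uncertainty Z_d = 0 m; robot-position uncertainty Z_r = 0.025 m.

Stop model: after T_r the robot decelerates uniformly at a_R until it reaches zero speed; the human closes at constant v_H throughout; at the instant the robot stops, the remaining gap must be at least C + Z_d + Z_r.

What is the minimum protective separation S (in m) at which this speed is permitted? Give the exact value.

T_s = v_R/a_R = (9/5)/(1/2) = 3.6000 s
reaction-phase robot travel = 1.8000·0.0400 = 0.0720 m
robot covers 1.8000·3.6000 − ½·0.5000·3.6000² = 3.2400 m while stopping
human closes 1.0000·3.6400 = 3.6400 m
C+Z_d+Z_r = 0.1200+0.0000+0.0250 = 0.1450 m
S_min ≈ 0.0720+3.2400+3.6400+0.1450  ⇒  S_min = 7097/1000 m

S_min = 7097/1000 m = 7.0970 m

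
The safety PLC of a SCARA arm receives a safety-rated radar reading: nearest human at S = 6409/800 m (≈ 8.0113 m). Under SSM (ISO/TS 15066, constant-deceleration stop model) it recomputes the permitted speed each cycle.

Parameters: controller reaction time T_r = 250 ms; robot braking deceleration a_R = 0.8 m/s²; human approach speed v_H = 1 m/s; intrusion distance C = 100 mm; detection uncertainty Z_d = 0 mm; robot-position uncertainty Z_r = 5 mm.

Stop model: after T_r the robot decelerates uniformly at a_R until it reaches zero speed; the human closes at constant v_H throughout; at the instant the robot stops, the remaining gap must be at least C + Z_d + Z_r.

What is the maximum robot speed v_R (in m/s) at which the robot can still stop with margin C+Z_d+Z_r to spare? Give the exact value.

v_R_max = 5/2 m/s = 2.5000 m/s

collect terms ⇒ (5/8)·v_R² + (3/2)·v_R + (-245/32) = 0
  disc = (3/2)² − 4·(5/8)·(-245/32) = 1369/64 ; √disc = 37/8
  v_R = (−(3/2) + 37/8) / (2·(5/8)) = 5/2 m/s
check:
stop time T_s = (5/2)/(4/5) = 3.1250 s
robot covers v_R·T_r = 2.5000·0.2500 = 0.6250 m before braking
braking distance = 2.5000²/(2·0.8000) = 3.9062 m
human closes 1.0000·3.3750 = 3.3750 m
margins: 0.1000+0.0000+0.0050 = 0.1050 m
sum ≈ 0.6250+3.9062+3.3750+0.1050 ≈ 8.0113 m = S ✓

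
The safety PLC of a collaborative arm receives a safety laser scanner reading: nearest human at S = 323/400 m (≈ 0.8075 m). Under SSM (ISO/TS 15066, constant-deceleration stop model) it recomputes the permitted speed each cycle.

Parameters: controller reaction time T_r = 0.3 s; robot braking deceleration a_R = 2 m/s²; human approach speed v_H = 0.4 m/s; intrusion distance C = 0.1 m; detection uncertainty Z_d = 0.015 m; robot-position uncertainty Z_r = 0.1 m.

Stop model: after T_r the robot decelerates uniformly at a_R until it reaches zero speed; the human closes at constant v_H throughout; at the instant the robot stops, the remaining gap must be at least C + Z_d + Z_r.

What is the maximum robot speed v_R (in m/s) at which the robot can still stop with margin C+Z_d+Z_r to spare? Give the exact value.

quadratic (1/4)·v² + (1/2)·v + (-189/400) = 0
  disc = (1/2)² − 4·(1/4)·(-189/400) = 289/400 ; √disc = 17/20
  v_R = (−(1/2) + 17/20) / (2·(1/4)) = 7/10 m/s
check:
braking lasts T_s = (7/10)/2 = 0.3500 s
robot in T_r: 0.7000·0.3000 = 0.2100 m
robot under decel: 0.7000²/(2·2.0000) = 0.1225 m
human over T_r+T_s: 0.4000·(0.3000+0.3500) = 0.2600 m
C+Z_d+Z_r = 0.1000+0.0150+0.1000 = 0.2150 m
sum ≈ 0.2100+0.1225+0.2600+0.2150 ≈ 0.8075 m = S ✓

v_R_max = 7/10 m/s = 0.7000 m/s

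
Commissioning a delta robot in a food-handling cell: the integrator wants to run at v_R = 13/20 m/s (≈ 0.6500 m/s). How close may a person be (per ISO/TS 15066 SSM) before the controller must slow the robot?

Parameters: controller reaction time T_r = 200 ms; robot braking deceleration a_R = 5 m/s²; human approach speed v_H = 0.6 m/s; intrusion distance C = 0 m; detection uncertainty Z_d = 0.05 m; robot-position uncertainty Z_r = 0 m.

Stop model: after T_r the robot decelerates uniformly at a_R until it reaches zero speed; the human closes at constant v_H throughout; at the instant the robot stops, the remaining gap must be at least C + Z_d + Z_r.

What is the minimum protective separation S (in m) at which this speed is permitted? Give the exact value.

stop time T_s = (13/20)/5 = 0.1300 s
robot covers v_R·T_r = 0.6500·0.2000 = 0.1300 m before braking
braking distance = 0.6500²/(2·5.0000) = 0.0423 m
human over T_r+T_s: 0.6000·(0.2000+0.1300) = 0.1980 m
residual clearance needed = 0.0000+0.0500+0.0000 = 0.0500 m
S_min ≈ 0.1300+0.0423+0.1980+0.0500  ⇒  S_min = 1681/4000 m

S_min = 1681/4000 m = 0.4203 m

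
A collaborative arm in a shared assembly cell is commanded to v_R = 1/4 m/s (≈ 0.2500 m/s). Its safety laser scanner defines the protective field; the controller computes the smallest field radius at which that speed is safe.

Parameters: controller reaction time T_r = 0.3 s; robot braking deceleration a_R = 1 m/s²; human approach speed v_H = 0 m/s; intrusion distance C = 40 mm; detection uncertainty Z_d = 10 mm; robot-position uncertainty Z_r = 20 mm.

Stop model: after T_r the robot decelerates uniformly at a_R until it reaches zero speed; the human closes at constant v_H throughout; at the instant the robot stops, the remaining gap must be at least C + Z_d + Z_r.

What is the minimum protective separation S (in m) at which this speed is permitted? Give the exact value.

S_min = 141/800 m = 0.1762 m

stop time T_s = (1/4)/1 = 0.2500 s
reaction-phase robot travel = 0.2500·0.3000 = 0.0750 m
robot covers 0.2500·0.2500 − ½·1.0000·0.2500² = 0.0312 m while stopping
human over T_r+T_s: 0.0000·(0.3000+0.2500) = 0.0000 m
margins: 0.0400+0.0100+0.0200 = 0.0700 m
S_min ≈ 0.0750+0.0312+0.0000+0.0700  ⇒  S_min = 141/800 m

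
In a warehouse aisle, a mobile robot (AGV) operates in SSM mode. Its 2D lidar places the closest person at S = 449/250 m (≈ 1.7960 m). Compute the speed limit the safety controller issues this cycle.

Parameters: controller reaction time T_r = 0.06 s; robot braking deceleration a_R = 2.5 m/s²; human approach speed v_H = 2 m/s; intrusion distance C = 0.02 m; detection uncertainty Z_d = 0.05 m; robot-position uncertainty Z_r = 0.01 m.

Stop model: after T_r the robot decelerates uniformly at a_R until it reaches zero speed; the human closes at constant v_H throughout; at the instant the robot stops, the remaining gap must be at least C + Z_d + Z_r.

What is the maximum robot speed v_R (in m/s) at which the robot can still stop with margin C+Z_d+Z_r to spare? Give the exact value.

v_R_max = 7/5 m/s = 1.4000 m/s

at the boundary: (1/5)·v² + (43/50)·v + (-399/250) = 0
  disc = (43/50)² − 4·(1/5)·(-399/250) = 5041/2500 ; √disc = 71/50
  v_R = (−(43/50) + 71/50) / (2·(1/5)) = 7/5 m/s
check:
stop time T_s = (7/5)/(5/2) = 0.5600 s
reaction-phase robot travel = 1.4000·0.0600 = 0.0840 m
robot covers 1.4000·0.5600 − ½·2.5000·0.5600² = 0.3920 m while stopping
person approaches 2.0000·(0.0600+0.5600) = 1.2400 m
residual clearance needed = 0.0200+0.0500+0.0100 = 0.0800 m
sum ≈ 0.0840+0.3920+1.2400+0.0800 ≈ 1.7960 m = S ✓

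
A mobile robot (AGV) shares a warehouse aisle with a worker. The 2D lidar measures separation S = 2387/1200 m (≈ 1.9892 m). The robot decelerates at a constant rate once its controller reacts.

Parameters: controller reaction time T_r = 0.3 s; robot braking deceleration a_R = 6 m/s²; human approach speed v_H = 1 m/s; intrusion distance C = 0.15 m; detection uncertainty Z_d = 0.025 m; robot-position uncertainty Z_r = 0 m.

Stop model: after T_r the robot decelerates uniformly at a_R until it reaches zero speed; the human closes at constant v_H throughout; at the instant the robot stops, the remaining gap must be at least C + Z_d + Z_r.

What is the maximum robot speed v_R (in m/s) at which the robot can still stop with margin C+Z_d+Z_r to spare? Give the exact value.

v_R_max = 23/10 m/s = 2.3000 m/s

collect terms ⇒ (1/12)·v_R² + (7/15)·v_R + (-1817/1200) = 0
  disc = (7/15)² − 4·(1/12)·(-1817/1200) = 289/400 ; √disc = 17/20
  v_R = (−(7/15) + 17/20) / (2·(1/12)) = 23/10 m/s
check:
stop time T_s = (23/10)/6 = 0.3833 s
robot covers v_R·T_r = 2.3000·0.3000 = 0.6900 m before braking
robot under decel: 2.3000²/(2·6.0000) = 0.4408 m
person approaches 1.0000·(0.3000+0.3833) = 0.6833 m
C+Z_d+Z_r = 0.1500+0.0250+0.0000 = 0.1750 m
sum ≈ 0.6900+0.4408+0.6833+0.1750 ≈ 1.9892 m = S ✓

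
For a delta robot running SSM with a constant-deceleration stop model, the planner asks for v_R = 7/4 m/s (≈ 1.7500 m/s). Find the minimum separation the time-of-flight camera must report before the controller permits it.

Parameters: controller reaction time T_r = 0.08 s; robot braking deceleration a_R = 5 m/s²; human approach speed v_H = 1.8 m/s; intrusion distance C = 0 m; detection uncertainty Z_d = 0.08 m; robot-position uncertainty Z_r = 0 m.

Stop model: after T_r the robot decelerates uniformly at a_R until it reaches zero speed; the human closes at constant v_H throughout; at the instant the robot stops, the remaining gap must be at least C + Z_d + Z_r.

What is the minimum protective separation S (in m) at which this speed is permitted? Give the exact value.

S_min = 5201/4000 m = 1.3002 m

T_s = v_R/a_R = (7/4)/5 = 0.3500 s
robot in T_r: 1.7500·0.0800 = 0.1400 m
braking distance = 1.7500²/(2·5.0000) = 0.3063 m
human over T_r+T_s: 1.8000·(0.0800+0.3500) = 0.7740 m
residual clearance needed = 0.0000+0.0800+0.0000 = 0.0800 m
S_min ≈ 0.1400+0.3063+0.7740+0.0800  ⇒  S_min = 5201/4000 m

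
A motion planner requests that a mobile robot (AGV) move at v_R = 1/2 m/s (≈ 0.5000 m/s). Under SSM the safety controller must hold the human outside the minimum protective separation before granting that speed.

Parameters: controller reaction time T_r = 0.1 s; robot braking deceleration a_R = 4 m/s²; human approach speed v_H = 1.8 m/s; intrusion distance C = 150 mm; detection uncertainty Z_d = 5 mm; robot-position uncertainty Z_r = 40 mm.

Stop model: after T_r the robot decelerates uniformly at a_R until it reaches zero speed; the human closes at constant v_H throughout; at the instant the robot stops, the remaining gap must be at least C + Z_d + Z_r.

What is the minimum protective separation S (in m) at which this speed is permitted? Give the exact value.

braking lasts T_s = (1/2)/4 = 0.1250 s
robot covers v_R·T_r = 0.5000·0.1000 = 0.0500 m before braking
braking distance = 0.5000²/(2·4.0000) = 0.0312 m
human over T_r+T_s: 1.8000·(0.1000+0.1250) = 0.4050 m
residual clearance needed = 0.1500+0.0050+0.0400 = 0.1950 m
S_min ≈ 0.0500+0.0312+0.4050+0.1950  ⇒  S_min = 109/160 m

S_min = 109/160 m = 0.6813 m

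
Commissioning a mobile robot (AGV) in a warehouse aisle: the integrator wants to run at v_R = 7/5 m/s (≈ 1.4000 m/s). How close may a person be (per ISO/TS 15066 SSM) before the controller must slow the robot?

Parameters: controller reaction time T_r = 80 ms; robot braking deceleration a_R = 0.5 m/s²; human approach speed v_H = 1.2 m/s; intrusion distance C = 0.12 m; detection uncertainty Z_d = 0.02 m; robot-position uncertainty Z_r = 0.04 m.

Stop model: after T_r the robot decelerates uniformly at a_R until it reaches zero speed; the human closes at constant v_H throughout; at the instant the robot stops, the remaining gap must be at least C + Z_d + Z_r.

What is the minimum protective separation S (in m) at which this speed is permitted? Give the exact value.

S_min = 1427/250 m = 5.7080 m

braking lasts T_s = (7/5)/(1/2) = 2.8000 s
reaction-phase robot travel = 1.4000·0.0800 = 0.1120 m
braking distance = 1.4000²/(2·0.5000) = 1.9600 m
human over T_r+T_s: 1.2000·(0.0800+2.8000) = 3.4560 m
residual clearance needed = 0.1200+0.0200+0.0400 = 0.1800 m
S_min ≈ 0.1120+1.9600+3.4560+0.1800  ⇒  S_min = 1427/250 m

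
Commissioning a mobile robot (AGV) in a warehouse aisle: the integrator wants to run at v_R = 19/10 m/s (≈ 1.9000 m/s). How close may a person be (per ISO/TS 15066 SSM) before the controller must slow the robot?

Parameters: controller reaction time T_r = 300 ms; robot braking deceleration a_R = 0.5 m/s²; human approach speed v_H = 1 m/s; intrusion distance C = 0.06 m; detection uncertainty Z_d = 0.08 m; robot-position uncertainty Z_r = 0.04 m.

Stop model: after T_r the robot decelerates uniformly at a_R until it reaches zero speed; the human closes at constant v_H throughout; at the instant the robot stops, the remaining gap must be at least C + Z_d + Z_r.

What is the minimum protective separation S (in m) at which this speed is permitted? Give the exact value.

stop time T_s = (19/10)/(1/2) = 3.8000 s
robot covers v_R·T_r = 1.9000·0.3000 = 0.5700 m before braking
braking distance = 1.9000²/(2·0.5000) = 3.6100 m
human closes 1.0000·4.1000 = 4.1000 m
margins: 0.0600+0.0800+0.0400 = 0.1800 m
S_min ≈ 0.5700+3.6100+4.1000+0.1800  ⇒  S_min = 423/50 m

S_min = 423/50 m = 8.4600 m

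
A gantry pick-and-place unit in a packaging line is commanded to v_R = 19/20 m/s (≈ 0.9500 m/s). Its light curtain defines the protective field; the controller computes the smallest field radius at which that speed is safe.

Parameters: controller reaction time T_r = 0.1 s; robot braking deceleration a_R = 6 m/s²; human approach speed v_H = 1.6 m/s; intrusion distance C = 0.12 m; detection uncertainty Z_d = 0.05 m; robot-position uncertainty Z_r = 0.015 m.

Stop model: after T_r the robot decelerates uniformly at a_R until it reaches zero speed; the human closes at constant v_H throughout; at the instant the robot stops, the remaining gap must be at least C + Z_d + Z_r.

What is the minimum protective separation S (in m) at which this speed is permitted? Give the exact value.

T_s = v_R/a_R = (19/20)/6 = 0.1583 s
robot in T_r: 0.9500·0.1000 = 0.0950 m
braking distance = 0.9500²/(2·6.0000) = 0.0752 m
human closes 1.6000·0.2583 = 0.4133 m
residual clearance needed = 0.1200+0.0500+0.0150 = 0.1850 m
S_min ≈ 0.0950+0.0752+0.4133+0.1850  ⇒  S_min = 3689/4800 m

S_min = 3689/4800 m = 0.7685 m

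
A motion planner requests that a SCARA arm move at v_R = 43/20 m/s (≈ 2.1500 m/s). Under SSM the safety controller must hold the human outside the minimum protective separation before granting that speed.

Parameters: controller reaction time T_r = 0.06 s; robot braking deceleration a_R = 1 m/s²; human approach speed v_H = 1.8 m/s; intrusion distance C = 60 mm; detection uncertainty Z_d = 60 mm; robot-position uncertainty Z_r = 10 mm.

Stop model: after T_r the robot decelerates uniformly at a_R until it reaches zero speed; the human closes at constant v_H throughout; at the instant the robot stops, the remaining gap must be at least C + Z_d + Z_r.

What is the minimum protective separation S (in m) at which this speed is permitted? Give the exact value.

braking lasts T_s = (43/20)/1 = 2.1500 s
robot covers v_R·T_r = 2.1500·0.0600 = 0.1290 m before braking
robot under decel: 2.1500²/(2·1.0000) = 2.3112 m
human over T_r+T_s: 1.8000·(0.0600+2.1500) = 3.9780 m
C+Z_d+Z_r = 0.0600+0.0600+0.0100 = 0.1300 m
S_min ≈ 0.1290+2.3112+3.9780+0.1300  ⇒  S_min = 26193/4000 m

S_min = 26193/4000 m = 6.5483 m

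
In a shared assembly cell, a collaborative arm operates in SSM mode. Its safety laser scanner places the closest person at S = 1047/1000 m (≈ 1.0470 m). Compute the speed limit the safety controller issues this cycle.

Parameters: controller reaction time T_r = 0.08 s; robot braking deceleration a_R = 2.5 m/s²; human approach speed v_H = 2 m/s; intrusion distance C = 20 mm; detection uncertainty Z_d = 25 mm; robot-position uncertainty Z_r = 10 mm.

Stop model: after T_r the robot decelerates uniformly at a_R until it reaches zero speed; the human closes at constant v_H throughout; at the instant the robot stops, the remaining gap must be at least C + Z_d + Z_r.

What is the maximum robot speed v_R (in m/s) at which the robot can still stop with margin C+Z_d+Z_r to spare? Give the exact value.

at the boundary: (1/5)·v² + (22/25)·v + (-104/125) = 0
  disc = (22/25)² − 4·(1/5)·(-104/125) = 36/25 ; √disc = 6/5
  v_R = (−(22/25) + 6/5) / (2·(1/5)) = 4/5 m/s
check:
stop time T_s = (4/5)/(5/2) = 0.3200 s
reaction-phase robot travel = 0.8000·0.0800 = 0.0640 m
braking distance = 0.8000²/(2·2.5000) = 0.1280 m
human closes 2.0000·0.4000 = 0.8000 m
C+Z_d+Z_r = 0.0200+0.0250+0.0100 = 0.0550 m
sum ≈ 0.0640+0.1280+0.8000+0.0550 ≈ 1.0470 m = S ✓

v_R_max = 4/5 m/s = 0.8000 m/s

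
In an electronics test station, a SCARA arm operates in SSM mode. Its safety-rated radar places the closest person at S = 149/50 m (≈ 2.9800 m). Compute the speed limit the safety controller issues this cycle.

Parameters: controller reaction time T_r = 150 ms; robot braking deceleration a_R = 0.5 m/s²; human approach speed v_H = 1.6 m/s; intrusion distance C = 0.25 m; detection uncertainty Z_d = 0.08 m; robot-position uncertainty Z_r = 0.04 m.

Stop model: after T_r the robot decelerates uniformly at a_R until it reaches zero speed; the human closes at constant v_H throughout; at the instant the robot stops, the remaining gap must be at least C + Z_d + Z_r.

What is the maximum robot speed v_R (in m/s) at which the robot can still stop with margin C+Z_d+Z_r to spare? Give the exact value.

v_R_max = 3/5 m/s = 0.6000 m/s

collect terms ⇒ (1)·v_R² + (67/20)·v_R + (-237/100) = 0
  disc = (67/20)² − 4·(1)·(-237/100) = 8281/400 ; √disc = 91/20
  v_R = (−(67/20) + 91/20) / (2·(1)) = 3/5 m/s
check:
stop time T_s = (3/5)/(1/2) = 1.2000 s
robot in T_r: 0.6000·0.1500 = 0.0900 m
braking distance = 0.6000²/(2·0.5000) = 0.3600 m
human over T_r+T_s: 1.6000·(0.1500+1.2000) = 2.1600 m
margins: 0.2500+0.0800+0.0400 = 0.3700 m
sum ≈ 0.0900+0.3600+2.1600+0.3700 ≈ 2.9800 m = S ✓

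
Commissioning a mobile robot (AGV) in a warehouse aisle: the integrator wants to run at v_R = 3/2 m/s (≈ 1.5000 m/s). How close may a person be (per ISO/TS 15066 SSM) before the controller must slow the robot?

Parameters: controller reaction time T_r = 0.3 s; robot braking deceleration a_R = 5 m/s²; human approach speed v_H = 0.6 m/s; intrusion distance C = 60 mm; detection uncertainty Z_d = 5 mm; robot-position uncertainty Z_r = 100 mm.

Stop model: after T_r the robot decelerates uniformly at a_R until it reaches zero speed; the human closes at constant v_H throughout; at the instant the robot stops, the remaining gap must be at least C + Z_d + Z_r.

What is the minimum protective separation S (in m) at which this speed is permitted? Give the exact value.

S_min = 6/5 m = 1.2000 m

T_s = v_R/a_R = (3/2)/5 = 0.3000 s
robot covers v_R·T_r = 1.5000·0.3000 = 0.4500 m before braking
robot under decel: 1.5000²/(2·5.0000) = 0.2250 m
human over T_r+T_s: 0.6000·(0.3000+0.3000) = 0.3600 m
C+Z_d+Z_r = 0.0600+0.0050+0.1000 = 0.1650 m
S_min ≈ 0.4500+0.2250+0.3600+0.1650  ⇒  S_min = 6/5 m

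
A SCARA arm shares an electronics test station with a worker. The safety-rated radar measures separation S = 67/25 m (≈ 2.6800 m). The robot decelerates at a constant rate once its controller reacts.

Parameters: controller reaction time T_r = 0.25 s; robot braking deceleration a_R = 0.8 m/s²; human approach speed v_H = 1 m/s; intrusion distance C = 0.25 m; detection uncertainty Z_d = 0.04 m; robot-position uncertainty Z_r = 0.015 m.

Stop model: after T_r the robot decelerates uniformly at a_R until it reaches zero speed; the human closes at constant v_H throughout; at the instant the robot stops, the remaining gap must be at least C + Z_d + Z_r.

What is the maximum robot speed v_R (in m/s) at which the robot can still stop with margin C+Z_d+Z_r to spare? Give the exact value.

quadratic (5/8)·v² + (3/2)·v + (-17/8) = 0
  disc = (3/2)² − 4·(5/8)·(-17/8) = 121/16 ; √disc = 11/4
  v_R = (−(3/2) + 11/4) / (2·(5/8)) = 1 m/s
check:
braking lasts T_s = 1/(4/5) = 1.2500 s
reaction-phase robot travel = 1.0000·0.2500 = 0.2500 m
braking distance = 1.0000²/(2·0.8000) = 0.6250 m
human closes 1.0000·1.5000 = 1.5000 m
margins: 0.2500+0.0400+0.0150 = 0.3050 m
sum ≈ 0.2500+0.6250+1.5000+0.3050 ≈ 2.6800 m = S ✓

v_R_max = 1 m/s = 1.0000 m/s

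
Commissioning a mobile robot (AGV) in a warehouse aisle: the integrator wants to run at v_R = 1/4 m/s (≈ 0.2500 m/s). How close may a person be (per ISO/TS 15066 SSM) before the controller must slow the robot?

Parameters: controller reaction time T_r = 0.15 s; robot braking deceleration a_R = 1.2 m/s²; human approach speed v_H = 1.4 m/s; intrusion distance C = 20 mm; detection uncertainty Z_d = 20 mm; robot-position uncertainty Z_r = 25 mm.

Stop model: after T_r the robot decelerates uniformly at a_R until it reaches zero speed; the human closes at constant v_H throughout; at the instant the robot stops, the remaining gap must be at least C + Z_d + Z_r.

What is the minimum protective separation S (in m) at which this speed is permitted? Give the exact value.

braking lasts T_s = (1/4)/(6/5) = 0.2083 s
robot in T_r: 0.2500·0.1500 = 0.0375 m
robot under decel: 0.2500²/(2·1.2000) = 0.0260 m
human over T_r+T_s: 1.4000·(0.1500+0.2083) = 0.5017 m
residual clearance needed = 0.0200+0.0200+0.0250 = 0.0650 m
S_min ≈ 0.0375+0.0260+0.5017+0.0650  ⇒  S_min = 121/192 m

S_min = 121/192 m = 0.6302 m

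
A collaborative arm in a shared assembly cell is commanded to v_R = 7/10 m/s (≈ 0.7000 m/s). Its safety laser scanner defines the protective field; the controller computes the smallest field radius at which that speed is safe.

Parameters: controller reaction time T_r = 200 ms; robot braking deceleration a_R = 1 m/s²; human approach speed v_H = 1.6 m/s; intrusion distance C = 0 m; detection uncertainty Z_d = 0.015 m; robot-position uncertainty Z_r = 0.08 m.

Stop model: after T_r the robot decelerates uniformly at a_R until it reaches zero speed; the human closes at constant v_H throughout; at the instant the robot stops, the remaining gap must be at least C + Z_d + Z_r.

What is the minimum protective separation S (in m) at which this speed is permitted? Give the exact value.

S_min = 48/25 m = 1.9200 m

T_s = v_R/a_R = (7/10)/1 = 0.7000 s
robot in T_r: 0.7000·0.2000 = 0.1400 m
robot under decel: 0.7000²/(2·1.0000) = 0.2450 m
human closes 1.6000·0.9000 = 1.4400 m
margins: 0.0000+0.0150+0.0800 = 0.0950 m
S_min ≈ 0.1400+0.2450+1.4400+0.0950  ⇒  S_min = 48/25 m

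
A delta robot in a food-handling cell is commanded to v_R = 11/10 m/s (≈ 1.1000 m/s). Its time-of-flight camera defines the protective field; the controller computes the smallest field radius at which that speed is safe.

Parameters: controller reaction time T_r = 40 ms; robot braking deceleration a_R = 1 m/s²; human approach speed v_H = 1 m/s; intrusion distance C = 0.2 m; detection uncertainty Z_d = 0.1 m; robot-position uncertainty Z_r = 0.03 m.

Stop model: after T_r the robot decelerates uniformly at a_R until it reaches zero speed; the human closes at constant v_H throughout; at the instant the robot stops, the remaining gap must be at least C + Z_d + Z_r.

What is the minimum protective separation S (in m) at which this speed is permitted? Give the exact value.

S_min = 2119/1000 m = 2.1190 m

braking lasts T_s = (11/10)/1 = 1.1000 s
robot covers v_R·T_r = 1.1000·0.0400 = 0.0440 m before braking
robot under decel: 1.1000²/(2·1.0000) = 0.6050 m
person approaches 1.0000·(0.0400+1.1000) = 1.1400 m
C+Z_d+Z_r = 0.2000+0.1000+0.0300 = 0.3300 m
S_min ≈ 0.0440+0.6050+1.1400+0.3300  ⇒  S_min = 2119/1000 m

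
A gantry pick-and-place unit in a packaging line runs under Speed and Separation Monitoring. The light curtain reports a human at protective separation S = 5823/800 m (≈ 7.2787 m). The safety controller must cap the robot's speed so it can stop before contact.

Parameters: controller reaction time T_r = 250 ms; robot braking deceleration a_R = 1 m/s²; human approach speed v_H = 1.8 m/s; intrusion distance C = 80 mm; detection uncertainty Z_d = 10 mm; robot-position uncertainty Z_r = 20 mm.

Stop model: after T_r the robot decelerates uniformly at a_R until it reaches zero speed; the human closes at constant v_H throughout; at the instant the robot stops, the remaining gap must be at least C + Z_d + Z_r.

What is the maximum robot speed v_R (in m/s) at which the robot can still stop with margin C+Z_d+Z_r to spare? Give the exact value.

v_R_max = 43/20 m/s = 2.1500 m/s

at the boundary: (1/2)·v² + (41/20)·v + (-215/32) = 0
  disc = (41/20)² − 4·(1/2)·(-215/32) = 441/25 ; √disc = 21/5
  v_R = (−(41/20) + 21/5) / (2·(1/2)) = 43/20 m/s
check:
stop time T_s = (43/20)/1 = 2.1500 s
robot covers v_R·T_r = 2.1500·0.2500 = 0.5375 m before braking
robot under decel: 2.1500²/(2·1.0000) = 2.3112 m
person approaches 1.8000·(0.2500+2.1500) = 4.3200 m
C+Z_d+Z_r = 0.0800+0.0100+0.0200 = 0.1100 m
sum ≈ 0.5375+2.3112+4.3200+0.1100 ≈ 7.2787 m = S ✓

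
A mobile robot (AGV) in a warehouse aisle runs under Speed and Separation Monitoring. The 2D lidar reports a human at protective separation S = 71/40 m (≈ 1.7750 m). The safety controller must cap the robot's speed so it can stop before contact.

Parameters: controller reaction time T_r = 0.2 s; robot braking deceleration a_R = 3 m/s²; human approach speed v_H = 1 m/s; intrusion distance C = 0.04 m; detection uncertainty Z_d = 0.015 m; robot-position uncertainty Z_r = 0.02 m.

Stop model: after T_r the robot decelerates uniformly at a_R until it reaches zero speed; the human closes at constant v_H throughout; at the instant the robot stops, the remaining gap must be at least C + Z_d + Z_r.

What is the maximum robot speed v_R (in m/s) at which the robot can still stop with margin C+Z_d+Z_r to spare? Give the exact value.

v_R_max = 9/5 m/s = 1.8000 m/s

quadratic (1/6)·v² + (8/15)·v + (-3/2) = 0
  disc = (8/15)² − 4·(1/6)·(-3/2) = 289/225 ; √disc = 17/15
  v_R = (−(8/15) + 17/15) / (2·(1/6)) = 9/5 m/s
check:
T_s = v_R/a_R = (9/5)/3 = 0.6000 s
robot in T_r: 1.8000·0.2000 = 0.3600 m
braking distance = 1.8000²/(2·3.0000) = 0.5400 m
human closes 1.0000·0.8000 = 0.8000 m
C+Z_d+Z_r = 0.0400+0.0150+0.0200 = 0.0750 m
sum ≈ 0.3600+0.5400+0.8000+0.0750 ≈ 1.7750 m = S ✓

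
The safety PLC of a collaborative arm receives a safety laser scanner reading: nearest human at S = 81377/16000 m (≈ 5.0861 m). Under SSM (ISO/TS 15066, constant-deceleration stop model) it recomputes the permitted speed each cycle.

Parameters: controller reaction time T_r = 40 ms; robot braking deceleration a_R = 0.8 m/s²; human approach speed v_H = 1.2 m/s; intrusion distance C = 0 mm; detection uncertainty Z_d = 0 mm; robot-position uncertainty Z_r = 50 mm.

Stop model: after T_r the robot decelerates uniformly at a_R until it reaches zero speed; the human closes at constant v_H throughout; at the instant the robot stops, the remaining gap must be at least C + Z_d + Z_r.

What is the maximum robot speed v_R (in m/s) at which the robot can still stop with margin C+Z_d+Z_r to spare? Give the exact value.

v_R_max = 37/20 m/s = 1.8500 m/s

quadratic (5/8)·v² + (77/50)·v + (-79809/16000) = 0
  disc = (77/50)² − 4·(5/8)·(-79809/16000) = 2374681/160000 ; √disc = 1541/400
  v_R = (−(77/50) + 1541/400) / (2·(5/8)) = 37/20 m/s
check:
T_s = v_R/a_R = (37/20)/(4/5) = 2.3125 s
robot in T_r: 1.8500·0.0400 = 0.0740 m
braking distance = 1.8500²/(2·0.8000) = 2.1391 m
human over T_r+T_s: 1.2000·(0.0400+2.3125) = 2.8230 m
C+Z_d+Z_r = 0.0000+0.0000+0.0500 = 0.0500 m
sum ≈ 0.0740+2.1391+2.8230+0.0500 ≈ 5.0861 m = S ✓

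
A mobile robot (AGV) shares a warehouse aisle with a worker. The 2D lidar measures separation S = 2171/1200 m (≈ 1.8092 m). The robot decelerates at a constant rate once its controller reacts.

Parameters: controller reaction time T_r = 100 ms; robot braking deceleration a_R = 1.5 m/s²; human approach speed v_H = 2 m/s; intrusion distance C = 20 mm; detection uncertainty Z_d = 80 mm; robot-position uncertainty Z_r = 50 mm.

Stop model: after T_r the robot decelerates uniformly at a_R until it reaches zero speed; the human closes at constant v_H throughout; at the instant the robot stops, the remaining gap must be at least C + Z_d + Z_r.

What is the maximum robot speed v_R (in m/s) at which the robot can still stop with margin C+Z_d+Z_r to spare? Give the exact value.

v_R_max = 17/20 m/s = 0.8500 m/s

collect terms ⇒ (1/3)·v_R² + (43/30)·v_R + (-1751/1200) = 0
  disc = (43/30)² − 4·(1/3)·(-1751/1200) = 4 ; √disc = 2
  v_R = (−(43/30) + 2) / (2·(1/3)) = 17/20 m/s
check:
T_s = v_R/a_R = (17/20)/(3/2) = 0.5667 s
reaction-phase robot travel = 0.8500·0.1000 = 0.0850 m
robot covers 0.8500·0.5667 − ½·1.5000·0.5667² = 0.2408 m while stopping
human closes 2.0000·0.6667 = 1.3333 m
margins: 0.0200+0.0800+0.0500 = 0.1500 m
sum ≈ 0.0850+0.2408+1.3333+0.1500 ≈ 1.8092 m = S ✓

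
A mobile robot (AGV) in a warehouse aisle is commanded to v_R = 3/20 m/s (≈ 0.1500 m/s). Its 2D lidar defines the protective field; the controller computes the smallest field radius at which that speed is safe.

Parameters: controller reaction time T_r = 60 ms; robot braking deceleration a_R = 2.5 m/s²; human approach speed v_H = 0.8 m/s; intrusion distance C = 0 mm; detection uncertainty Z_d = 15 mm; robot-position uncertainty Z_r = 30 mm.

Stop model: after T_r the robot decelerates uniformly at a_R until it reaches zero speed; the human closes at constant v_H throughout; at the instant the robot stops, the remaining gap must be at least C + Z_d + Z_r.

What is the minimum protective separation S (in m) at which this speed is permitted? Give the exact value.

stop time T_s = (3/20)/(5/2) = 0.0600 s
reaction-phase robot travel = 0.1500·0.0600 = 0.0090 m
robot under decel: 0.1500²/(2·2.5000) = 0.0045 m
human over T_r+T_s: 0.8000·(0.0600+0.0600) = 0.0960 m
C+Z_d+Z_r = 0.0000+0.0150+0.0300 = 0.0450 m
S_min ≈ 0.0090+0.0045+0.0960+0.0450  ⇒  S_min = 309/2000 m

S_min = 309/2000 m = 0.1545 m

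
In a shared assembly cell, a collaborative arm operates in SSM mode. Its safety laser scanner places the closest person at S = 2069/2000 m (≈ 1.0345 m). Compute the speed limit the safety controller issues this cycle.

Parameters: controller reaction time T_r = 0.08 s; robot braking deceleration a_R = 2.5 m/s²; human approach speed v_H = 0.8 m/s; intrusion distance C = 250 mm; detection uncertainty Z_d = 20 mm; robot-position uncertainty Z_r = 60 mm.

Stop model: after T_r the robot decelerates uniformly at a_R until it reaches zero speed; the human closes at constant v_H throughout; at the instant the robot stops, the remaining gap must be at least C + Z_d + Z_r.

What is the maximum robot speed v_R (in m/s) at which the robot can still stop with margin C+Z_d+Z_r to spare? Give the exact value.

quadratic (1/5)·v² + (2/5)·v + (-1281/2000) = 0
  disc = (2/5)² − 4·(1/5)·(-1281/2000) = 1681/2500 ; √disc = 41/50
  v_R = (−(2/5) + 41/50) / (2·(1/5)) = 21/20 m/s
check:
stop time T_s = (21/20)/(5/2) = 0.4200 s
robot covers v_R·T_r = 1.0500·0.0800 = 0.0840 m before braking
robot covers 1.0500·0.4200 − ½·2.5000·0.4200² = 0.2205 m while stopping
human over T_r+T_s: 0.8000·(0.0800+0.4200) = 0.4000 m
residual clearance needed = 0.2500+0.0200+0.0600 = 0.3300 m
sum ≈ 0.0840+0.2205+0.4000+0.3300 ≈ 1.0345 m = S ✓

v_R_max = 21/20 m/s = 1.0500 m/s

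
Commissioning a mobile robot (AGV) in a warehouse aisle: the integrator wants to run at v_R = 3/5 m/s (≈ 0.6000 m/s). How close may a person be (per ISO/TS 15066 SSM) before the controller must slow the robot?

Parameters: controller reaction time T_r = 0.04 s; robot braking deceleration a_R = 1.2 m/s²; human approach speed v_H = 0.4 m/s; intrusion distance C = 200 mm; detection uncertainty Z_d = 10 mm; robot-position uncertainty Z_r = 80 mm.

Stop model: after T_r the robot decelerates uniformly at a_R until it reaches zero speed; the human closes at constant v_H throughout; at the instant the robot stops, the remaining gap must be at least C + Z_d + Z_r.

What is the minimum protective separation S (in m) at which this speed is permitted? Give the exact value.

T_s = v_R/a_R = (3/5)/(6/5) = 0.5000 s
robot in T_r: 0.6000·0.0400 = 0.0240 m
braking distance = 0.6000²/(2·1.2000) = 0.1500 m
human closes 0.4000·0.5400 = 0.2160 m
C+Z_d+Z_r = 0.2000+0.0100+0.0800 = 0.2900 m
S_min ≈ 0.0240+0.1500+0.2160+0.2900  ⇒  S_min = 17/25 m

S_min = 17/25 m = 0.6800 m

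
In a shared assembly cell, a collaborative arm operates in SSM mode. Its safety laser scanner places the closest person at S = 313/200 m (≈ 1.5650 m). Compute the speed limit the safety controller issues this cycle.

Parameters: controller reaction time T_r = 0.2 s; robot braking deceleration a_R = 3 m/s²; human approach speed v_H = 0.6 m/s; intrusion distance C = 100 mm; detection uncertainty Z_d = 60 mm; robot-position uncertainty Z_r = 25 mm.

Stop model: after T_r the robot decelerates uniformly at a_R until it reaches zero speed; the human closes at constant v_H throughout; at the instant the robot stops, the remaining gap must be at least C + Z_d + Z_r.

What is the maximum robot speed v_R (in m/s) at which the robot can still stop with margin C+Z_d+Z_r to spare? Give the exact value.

quadratic (1/6)·v² + (2/5)·v + (-63/50) = 0
  disc = (2/5)² − 4·(1/6)·(-63/50) = 1 ; √disc = 1
  v_R = (−(2/5) + 1) / (2·(1/6)) = 9/5 m/s
check:
stop time T_s = (9/5)/3 = 0.6000 s
robot in T_r: 1.8000·0.2000 = 0.3600 m
robot under decel: 1.8000²/(2·3.0000) = 0.5400 m
human over T_r+T_s: 0.6000·(0.2000+0.6000) = 0.4800 m
margins: 0.1000+0.0600+0.0250 = 0.1850 m
sum ≈ 0.3600+0.5400+0.4800+0.1850 ≈ 1.5650 m = S ✓

v_R_max = 9/5 m/s = 1.8000 m/s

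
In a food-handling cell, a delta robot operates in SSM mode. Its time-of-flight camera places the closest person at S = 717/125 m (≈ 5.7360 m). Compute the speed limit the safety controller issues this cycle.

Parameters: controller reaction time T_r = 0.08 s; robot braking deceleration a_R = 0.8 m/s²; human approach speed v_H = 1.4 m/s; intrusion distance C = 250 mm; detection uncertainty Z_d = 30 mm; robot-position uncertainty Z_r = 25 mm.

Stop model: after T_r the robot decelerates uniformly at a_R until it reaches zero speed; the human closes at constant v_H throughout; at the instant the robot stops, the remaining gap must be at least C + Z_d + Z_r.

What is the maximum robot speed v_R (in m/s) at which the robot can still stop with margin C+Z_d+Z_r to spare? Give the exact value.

v_R_max = 9/5 m/s = 1.8000 m/s

collect terms ⇒ (5/8)·v_R² + (183/100)·v_R + (-5319/1000) = 0
  disc = (183/100)² − 4·(5/8)·(-5319/1000) = 10404/625 ; √disc = 102/25
  v_R = (−(183/100) + 102/25) / (2·(5/8)) = 9/5 m/s
check:
braking lasts T_s = (9/5)/(4/5) = 2.2500 s
robot in T_r: 1.8000·0.0800 = 0.1440 m
braking distance = 1.8000²/(2·0.8000) = 2.0250 m
human over T_r+T_s: 1.4000·(0.0800+2.2500) = 3.2620 m
residual clearance needed = 0.2500+0.0300+0.0250 = 0.3050 m
sum ≈ 0.1440+2.0250+3.2620+0.3050 ≈ 5.7360 m = S ✓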